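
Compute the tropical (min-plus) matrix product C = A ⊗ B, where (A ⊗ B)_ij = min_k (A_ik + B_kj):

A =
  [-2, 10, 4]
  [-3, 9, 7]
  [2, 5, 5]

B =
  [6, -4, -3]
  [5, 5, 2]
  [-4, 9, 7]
A ⊗ B =
  [0, -6, -5]
  [3, -7, -6]
  [1, -2, -1]

Apply the min-plus product entry-by-entry:
  C[0][0] = min over k of (A[0][0] + B[0][0] = -2 + 6 = 4, A[0][1] + B[1][0] = 10 + 5 = 15, A[0][2] + B[2][0] = 4 + -4 = 0) = 0 (attained at k = 2)
  C[0][1] = min over k of (A[0][0] + B[0][1] = -2 + -4 = -6, A[0][1] + B[1][1] = 10 + 5 = 15, A[0][2] + B[2][1] = 4 + 9 = 13) = -6 (attained at k = 0)
  C[0][2] = min over k of (A[0][0] + B[0][2] = -2 + -3 = -5, A[0][1] + B[1][2] = 10 + 2 = 12, A[0][2] + B[2][2] = 4 + 7 = 11) = -5 (attained at k = 0)
  C[1][0] = min over k of (A[1][0] + B[0][0] = -3 + 6 = 3, A[1][1] + B[1][0] = 9 + 5 = 14, A[1][2] + B[2][0] = 7 + -4 = 3) = 3 (attained at k = 0)
  C[1][1] = min over k of (A[1][0] + B[0][1] = -3 + -4 = -7, A[1][1] + B[1][1] = 9 + 5 = 14, A[1][2] + B[2][1] = 7 + 9 = 16) = -7 (attained at k = 0)
  C[1][2] = min over k of (A[1][0] + B[0][2] = -3 + -3 = -6, A[1][1] + B[1][2] = 9 + 2 = 11, A[1][2] + B[2][2] = 7 + 7 = 14) = -6 (attained at k = 0)
  C[2][0] = min over k of (A[2][0] + B[0][0] = 2 + 6 = 8, A[2][1] + B[1][0] = 5 + 5 = 10, A[2][2] + B[2][0] = 5 + -4 = 1) = 1 (attained at k = 2)
  C[2][1] = min over k of (A[2][0] + B[0][1] = 2 + -4 = -2, A[2][1] + B[1][1] = 5 + 5 = 10, A[2][2] + B[2][1] = 5 + 9 = 14) = -2 (attained at k = 0)
  C[2][2] = min over k of (A[2][0] + B[0][2] = 2 + -3 = -1, A[2][1] + B[1][2] = 5 + 2 = 7, A[2][2] + B[2][2] = 5 + 7 = 12) = -1 (attained at k = 0)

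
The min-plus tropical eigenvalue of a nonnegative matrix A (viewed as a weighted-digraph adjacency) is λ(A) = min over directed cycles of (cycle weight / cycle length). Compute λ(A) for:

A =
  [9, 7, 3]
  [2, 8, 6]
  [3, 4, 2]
λ(A) = 2

Enumerate directed cycles and compute their means (weight / length). Sample:
  cycle 0 → 0: weight = 9, length = 1, mean = 9/1 ≈ 9.000
  cycle 1 → 1: weight = 8, length = 1, mean = 8/1 ≈ 8.000
  cycle 2 → 2: weight = 2, length = 1, mean = 2/1 ≈ 2.000
  cycle 0 → 1 → 0: weight = 9, length = 2, mean = 9/2 ≈ 4.500
  cycle 0 → 2 → 0: weight = 6, length = 2, mean = 6/2 ≈ 3.000
  cycle 1 → 0 → 1: weight = 9, length = 2, mean = 9/2 ≈ 4.500
Minimum mean = 2.000, attained e.g. along the cycle 2 → 2 with weight 2 and length 1. So λ(A) = 2/1 = 2.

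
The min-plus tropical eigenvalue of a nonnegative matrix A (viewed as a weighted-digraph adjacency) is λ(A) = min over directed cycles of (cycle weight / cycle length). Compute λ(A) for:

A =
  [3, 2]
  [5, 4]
λ(A) = 3

Enumerate directed cycles and compute their means (weight / length). Sample:
  cycle 0 → 0: weight = 3, length = 1, mean = 3/1 ≈ 3.000
  cycle 1 → 1: weight = 4, length = 1, mean = 4/1 ≈ 4.000
  cycle 0 → 1 → 0: weight = 7, length = 2, mean = 7/2 ≈ 3.500
  cycle 1 → 0 → 1: weight = 7, length = 2, mean = 7/2 ≈ 3.500
Minimum mean = 3.000, attained e.g. along the cycle 0 → 0 with weight 3 and length 1. So λ(A) = 3/1 = 3.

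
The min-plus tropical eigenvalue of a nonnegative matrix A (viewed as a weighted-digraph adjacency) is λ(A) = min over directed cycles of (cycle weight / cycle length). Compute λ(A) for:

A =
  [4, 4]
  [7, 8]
λ(A) = 4

Enumerate directed cycles and compute their means (weight / length). Sample:
  cycle 0 → 0: weight = 4, length = 1, mean = 4/1 ≈ 4.000
  cycle 1 → 1: weight = 8, length = 1, mean = 8/1 ≈ 8.000
  cycle 0 → 1 → 0: weight = 11, length = 2, mean = 11/2 ≈ 5.500
  cycle 1 → 0 → 1: weight = 11, length = 2, mean = 11/2 ≈ 5.500
Minimum mean = 4.000, attained e.g. along the cycle 0 → 0 with weight 4 and length 1. So λ(A) = 4/1 = 4.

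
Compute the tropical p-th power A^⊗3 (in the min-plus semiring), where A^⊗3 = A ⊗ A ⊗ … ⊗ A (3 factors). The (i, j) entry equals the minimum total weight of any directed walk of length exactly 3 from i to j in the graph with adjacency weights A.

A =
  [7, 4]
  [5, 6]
A^⊗3 =
  [15, 13]
  [14, 15]

Each entry (A^⊗3)_ij equals the minimum over all length-3 walks i = v_0 → v_1 → … → v_3 = j of Σ_t A[v_t][v_{t+1}]. For example, for (i, j) = (0, 1) we minimise over 4 possible intermediate vertex sequences; the minimum is 13, attained along the walk 0 → 1 → 0 → 1.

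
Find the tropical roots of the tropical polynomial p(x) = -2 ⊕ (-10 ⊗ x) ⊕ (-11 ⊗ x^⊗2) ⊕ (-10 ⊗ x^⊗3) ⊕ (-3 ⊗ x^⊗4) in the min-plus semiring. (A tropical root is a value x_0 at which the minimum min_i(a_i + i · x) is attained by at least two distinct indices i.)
Roots: {-7, -1, 1, 8}

Each tropical root is a break point of the lower envelope of the lines y = a_i + i · x (there are 5 lines, with slopes 0, 1, ..., 4). Only the lines that attain the minimum somewhere contribute to roots; other lines are dominated. Here the surviving (envelope) indices are i = 4, i = 3, i = 2, i = 1, i = 0.
Intersections between consecutive envelope lines give the roots: for adjacent envelope indices i < j the intersection is x = (a_i − a_j) / (j − i). Reading off the sorted break points: {-7, -1, 1, 8}.
Verification: at each break x_0, at least two indices attain the minimum of min_i(a_i + i · x_0).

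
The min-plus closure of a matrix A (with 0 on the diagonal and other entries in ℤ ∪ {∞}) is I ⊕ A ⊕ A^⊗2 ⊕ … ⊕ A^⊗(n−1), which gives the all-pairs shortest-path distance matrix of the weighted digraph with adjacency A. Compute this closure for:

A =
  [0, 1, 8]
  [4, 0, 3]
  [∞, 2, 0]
Closure =
  [0, 1, 4]
  [4, 0, 3]
  [6, 2, 0]

This is the Floyd-Warshall all-pairs shortest-path computation. For each intermediate vertex k = 0, 1, …, 2, update dist[i][j] ← min(dist[i][j], dist[i][k] + dist[k][j]). The final matrix gives, for each (i, j), the minimum total weight of any directed path from i to j (possibly empty when i = j).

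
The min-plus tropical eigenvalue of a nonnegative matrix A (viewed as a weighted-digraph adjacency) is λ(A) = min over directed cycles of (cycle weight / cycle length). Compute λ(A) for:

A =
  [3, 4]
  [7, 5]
λ(A) = 3

Enumerate directed cycles and compute their means (weight / length). Sample:
  cycle 0 → 0: weight = 3, length = 1, mean = 3/1 ≈ 3.000
  cycle 1 → 1: weight = 5, length = 1, mean = 5/1 ≈ 5.000
  cycle 0 → 1 → 0: weight = 11, length = 2, mean = 11/2 ≈ 5.500
  cycle 1 → 0 → 1: weight = 11, length = 2, mean = 11/2 ≈ 5.500
Minimum mean = 3.000, attained e.g. along the cycle 0 → 0 with weight 3 and length 1. So λ(A) = 3/1 = 3.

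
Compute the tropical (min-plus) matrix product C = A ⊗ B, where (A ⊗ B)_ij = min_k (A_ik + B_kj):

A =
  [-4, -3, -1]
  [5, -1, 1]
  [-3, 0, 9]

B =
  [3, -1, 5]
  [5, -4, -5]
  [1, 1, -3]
A ⊗ B =
  [-1, -7, -8]
  [2, -5, -6]
  [0, -4, -5]

Apply the min-plus product entry-by-entry:
  C[0][0] = min over k of (A[0][0] + B[0][0] = -4 + 3 = -1, A[0][1] + B[1][0] = -3 + 5 = 2, A[0][2] + B[2][0] = -1 + 1 = 0) = -1 (attained at k = 0)
  C[0][1] = min over k of (A[0][0] + B[0][1] = -4 + -1 = -5, A[0][1] + B[1][1] = -3 + -4 = -7, A[0][2] + B[2][1] = -1 + 1 = 0) = -7 (attained at k = 1)
  C[0][2] = min over k of (A[0][0] + B[0][2] = -4 + 5 = 1, A[0][1] + B[1][2] = -3 + -5 = -8, A[0][2] + B[2][2] = -1 + -3 = -4) = -8 (attained at k = 1)
  C[1][0] = min over k of (A[1][0] + B[0][0] = 5 + 3 = 8, A[1][1] + B[1][0] = -1 + 5 = 4, A[1][2] + B[2][0] = 1 + 1 = 2) = 2 (attained at k = 2)
  C[1][1] = min over k of (A[1][0] + B[0][1] = 5 + -1 = 4, A[1][1] + B[1][1] = -1 + -4 = -5, A[1][2] + B[2][1] = 1 + 1 = 2) = -5 (attained at k = 1)
  C[1][2] = min over k of (A[1][0] + B[0][2] = 5 + 5 = 10, A[1][1] + B[1][2] = -1 + -5 = -6, A[1][2] + B[2][2] = 1 + -3 = -2) = -6 (attained at k = 1)
  C[2][0] = min over k of (A[2][0] + B[0][0] = -3 + 3 = 0, A[2][1] + B[1][0] = 0 + 5 = 5, A[2][2] + B[2][0] = 9 + 1 = 10) = 0 (attained at k = 0)
  C[2][1] = min over k of (A[2][0] + B[0][1] = -3 + -1 = -4, A[2][1] + B[1][1] = 0 + -4 = -4, A[2][2] + B[2][1] = 9 + 1 = 10) = -4 (attained at k = 0)
  C[2][2] = min over k of (A[2][0] + B[0][2] = -3 + 5 = 2, A[2][1] + B[1][2] = 0 + -5 = -5, A[2][2] + B[2][2] = 9 + -3 = 6) = -5 (attained at k = 1)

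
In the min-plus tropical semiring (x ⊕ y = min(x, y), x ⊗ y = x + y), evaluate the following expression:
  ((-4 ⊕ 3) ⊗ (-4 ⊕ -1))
((-4 ⊕ 3) ⊗ (-4 ⊕ -1)) = -8

Expand innermost to outermost. Recall ⊕ takes the minimum of its arguments and ⊗ takes their sum. Working out the expression ((-4 ⊕ 3) ⊗ (-4 ⊕ -1)) gives -8.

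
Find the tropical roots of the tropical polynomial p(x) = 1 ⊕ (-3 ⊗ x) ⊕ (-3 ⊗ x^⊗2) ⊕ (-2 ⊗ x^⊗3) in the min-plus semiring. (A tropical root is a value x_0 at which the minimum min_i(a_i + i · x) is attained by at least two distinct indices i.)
Roots: {-1, 0, 4}

Each tropical root is a break point of the lower envelope of the lines y = a_i + i · x (there are 4 lines, with slopes 0, 1, ..., 3). Only the lines that attain the minimum somewhere contribute to roots; other lines are dominated. Here the surviving (envelope) indices are i = 3, i = 2, i = 1, i = 0.
Intersections between consecutive envelope lines give the roots: for adjacent envelope indices i < j the intersection is x = (a_i − a_j) / (j − i). Reading off the sorted break points: {-1, 0, 4}.
Verification: at each break x_0, at least two indices attain the minimum of min_i(a_i + i · x_0).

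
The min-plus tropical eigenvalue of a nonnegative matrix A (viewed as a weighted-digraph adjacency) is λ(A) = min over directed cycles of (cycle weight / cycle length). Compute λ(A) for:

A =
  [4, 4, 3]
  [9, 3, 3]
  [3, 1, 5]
λ(A) = 2

Enumerate directed cycles and compute their means (weight / length). Sample:
  cycle 0 → 0: weight = 4, length = 1, mean = 4/1 ≈ 4.000
  cycle 1 → 1: weight = 3, length = 1, mean = 3/1 ≈ 3.000
  cycle 2 → 2: weight = 5, length = 1, mean = 5/1 ≈ 5.000
  cycle 0 → 1 → 0: weight = 13, length = 2, mean = 13/2 ≈ 6.500
  cycle 0 → 2 → 0: weight = 6, length = 2, mean = 6/2 ≈ 3.000
  cycle 1 → 0 → 1: weight = 13, length = 2, mean = 13/2 ≈ 6.500
Minimum mean = 2.000, attained e.g. along the cycle 1 → 2 → 1 with weight 4 and length 2. So λ(A) = 4/2 = 2.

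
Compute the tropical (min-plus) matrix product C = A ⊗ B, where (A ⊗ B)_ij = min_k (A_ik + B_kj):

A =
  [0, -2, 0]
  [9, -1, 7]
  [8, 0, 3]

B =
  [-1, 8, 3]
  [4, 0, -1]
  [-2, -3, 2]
A ⊗ B =
  [-2, -3, -3]
  [3, -1, -2]
  [1, 0, -1]

Apply the min-plus product entry-by-entry:
  C[0][0] = min over k of (A[0][0] + B[0][0] = 0 + -1 = -1, A[0][1] + B[1][0] = -2 + 4 = 2, A[0][2] + B[2][0] = 0 + -2 = -2) = -2 (attained at k = 2)
  C[0][1] = min over k of (A[0][0] + B[0][1] = 0 + 8 = 8, A[0][1] + B[1][1] = -2 + 0 = -2, A[0][2] + B[2][1] = 0 + -3 = -3) = -3 (attained at k = 2)
  C[0][2] = min over k of (A[0][0] + B[0][2] = 0 + 3 = 3, A[0][1] + B[1][2] = -2 + -1 = -3, A[0][2] + B[2][2] = 0 + 2 = 2) = -3 (attained at k = 1)
  C[1][0] = min over k of (A[1][0] + B[0][0] = 9 + -1 = 8, A[1][1] + B[1][0] = -1 + 4 = 3, A[1][2] + B[2][0] = 7 + -2 = 5) = 3 (attained at k = 1)
  C[1][1] = min over k of (A[1][0] + B[0][1] = 9 + 8 = 17, A[1][1] + B[1][1] = -1 + 0 = -1, A[1][2] + B[2][1] = 7 + -3 = 4) = -1 (attained at k = 1)
  C[1][2] = min over k of (A[1][0] + B[0][2] = 9 + 3 = 12, A[1][1] + B[1][2] = -1 + -1 = -2, A[1][2] + B[2][2] = 7 + 2 = 9) = -2 (attained at k = 1)
  C[2][0] = min over k of (A[2][0] + B[0][0] = 8 + -1 = 7, A[2][1] + B[1][0] = 0 + 4 = 4, A[2][2] + B[2][0] = 3 + -2 = 1) = 1 (attained at k = 2)
  C[2][1] = min over k of (A[2][0] + B[0][1] = 8 + 8 = 16, A[2][1] + B[1][1] = 0 + 0 = 0, A[2][2] + B[2][1] = 3 + -3 = 0) = 0 (attained at k = 1)
  C[2][2] = min over k of (A[2][0] + B[0][2] = 8 + 3 = 11, A[2][1] + B[1][2] = 0 + -1 = -1, A[2][2] + B[2][2] = 3 + 2 = 5) = -1 (attained at k = 1)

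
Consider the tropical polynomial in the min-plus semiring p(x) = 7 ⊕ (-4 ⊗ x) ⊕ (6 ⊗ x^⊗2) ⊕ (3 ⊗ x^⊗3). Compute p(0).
p(0) = -4

A tropical monomial a ⊗ x^⊗i evaluates to a + i · x. Evaluating each term at x = 0:
  Term 0 contributes 7 + 0 · 0 = 7
  Term 1 contributes -4 + 1 · 0 = -4
  Term 2 contributes 6 + 2 · 0 = 6
  Term 3 contributes 3 + 3 · 0 = 3
p(0) = ⊕ of these = min[7, -4, 6, 3] = -4.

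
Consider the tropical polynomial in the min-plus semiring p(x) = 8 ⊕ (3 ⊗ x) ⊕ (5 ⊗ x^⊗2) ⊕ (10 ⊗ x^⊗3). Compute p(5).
p(5) = 8

A tropical monomial a ⊗ x^⊗i evaluates to a + i · x. Evaluating each term at x = 5:
  Term 0 contributes 8 + 0 · 5 = 8
  Term 1 contributes 3 + 1 · 5 = 8
  Term 2 contributes 5 + 2 · 5 = 15
  Term 3 contributes 10 + 3 · 5 = 25
p(5) = ⊕ of these = min[8, 8, 15, 25] = 8.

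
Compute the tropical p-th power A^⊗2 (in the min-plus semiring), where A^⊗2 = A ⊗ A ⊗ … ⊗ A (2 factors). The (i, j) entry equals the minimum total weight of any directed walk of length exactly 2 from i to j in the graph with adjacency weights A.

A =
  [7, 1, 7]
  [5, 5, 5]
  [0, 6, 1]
A^⊗2 =
  [6, 6, 6]
  [5, 6, 6]
  [1, 1, 2]

Each entry (A^⊗2)_ij equals the minimum over all length-2 walks i = v_0 → v_1 → … → v_2 = j of Σ_t A[v_t][v_{t+1}]. For example, for (i, j) = (0, 2) we minimise over 3 possible intermediate vertex sequences; the minimum is 6, attained along the walk 0 → 1 → 2.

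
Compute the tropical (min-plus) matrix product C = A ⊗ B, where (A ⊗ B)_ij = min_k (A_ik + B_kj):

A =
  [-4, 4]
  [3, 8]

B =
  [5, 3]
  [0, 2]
A ⊗ B =
  [1, -1]
  [8, 6]

Apply the min-plus product entry-by-entry:
  C[0][0] = min over k of (A[0][0] + B[0][0] = -4 + 5 = 1, A[0][1] + B[1][0] = 4 + 0 = 4) = 1 (attained at k = 0)
  C[0][1] = min over k of (A[0][0] + B[0][1] = -4 + 3 = -1, A[0][1] + B[1][1] = 4 + 2 = 6) = -1 (attained at k = 0)
  C[1][0] = min over k of (A[1][0] + B[0][0] = 3 + 5 = 8, A[1][1] + B[1][0] = 8 + 0 = 8) = 8 (attained at k = 0)
  C[1][1] = min over k of (A[1][0] + B[0][1] = 3 + 3 = 6, A[1][1] + B[1][1] = 8 + 2 = 10) = 6 (attained at k = 0)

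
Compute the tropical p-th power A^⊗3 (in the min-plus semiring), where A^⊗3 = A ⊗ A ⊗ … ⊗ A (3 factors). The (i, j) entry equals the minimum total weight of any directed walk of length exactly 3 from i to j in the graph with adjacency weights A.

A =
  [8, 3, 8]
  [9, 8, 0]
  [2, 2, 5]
A^⊗3 =
  [5, 5, 8]
  [7, 5, 2]
  [4, 4, 5]

Each entry (A^⊗3)_ij equals the minimum over all length-3 walks i = v_0 → v_1 → … → v_3 = j of Σ_t A[v_t][v_{t+1}]. For example, for (i, j) = (0, 2) we minimise over 9 possible intermediate vertex sequences; the minimum is 8, attained along the walk 0 → 1 → 2 → 2.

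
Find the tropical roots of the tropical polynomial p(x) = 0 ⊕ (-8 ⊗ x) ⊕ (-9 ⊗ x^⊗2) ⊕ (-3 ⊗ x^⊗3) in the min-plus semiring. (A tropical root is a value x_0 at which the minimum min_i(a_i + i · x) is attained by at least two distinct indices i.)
Roots: {-6, 1, 8}

Each tropical root is a break point of the lower envelope of the lines y = a_i + i · x (there are 4 lines, with slopes 0, 1, ..., 3). Only the lines that attain the minimum somewhere contribute to roots; other lines are dominated. Here the surviving (envelope) indices are i = 3, i = 2, i = 1, i = 0.
Intersections between consecutive envelope lines give the roots: for adjacent envelope indices i < j the intersection is x = (a_i − a_j) / (j − i). Reading off the sorted break points: {-6, 1, 8}.
Verification: at each break x_0, at least two indices attain the minimum of min_i(a_i + i · x_0).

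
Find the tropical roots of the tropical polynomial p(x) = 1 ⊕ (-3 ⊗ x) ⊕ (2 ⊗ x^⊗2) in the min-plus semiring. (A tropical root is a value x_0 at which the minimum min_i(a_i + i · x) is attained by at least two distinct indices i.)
Roots: {-5, 4}

Each tropical root is a break point of the lower envelope of the lines y = a_i + i · x (there are 3 lines, with slopes 0, 1, ..., 2). Only the lines that attain the minimum somewhere contribute to roots; other lines are dominated. Here the surviving (envelope) indices are i = 2, i = 1, i = 0.
Intersections between consecutive envelope lines give the roots: for adjacent envelope indices i < j the intersection is x = (a_i − a_j) / (j − i). Reading off the sorted break points: {-5, 4}.
Verification: at each break x_0, at least two indices attain the minimum of min_i(a_i + i · x_0).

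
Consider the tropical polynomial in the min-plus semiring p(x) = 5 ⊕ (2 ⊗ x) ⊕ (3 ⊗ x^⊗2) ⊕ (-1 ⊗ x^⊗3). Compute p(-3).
p(-3) = -10

A tropical monomial a ⊗ x^⊗i evaluates to a + i · x. Evaluating each term at x = -3:
  Term 0 contributes 5 + 0 · -3 = 5
  Term 1 contributes 2 + 1 · -3 = -1
  Term 2 contributes 3 + 2 · -3 = -3
  Term 3 contributes -1 + 3 · -3 = -10
p(-3) = ⊕ of these = min[5, -1, -3, -10] = -10.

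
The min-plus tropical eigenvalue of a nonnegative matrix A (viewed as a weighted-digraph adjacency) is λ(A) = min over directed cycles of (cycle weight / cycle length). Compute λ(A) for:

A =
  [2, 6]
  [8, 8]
λ(A) = 2

Enumerate directed cycles and compute their means (weight / length). Sample:
  cycle 0 → 0: weight = 2, length = 1, mean = 2/1 ≈ 2.000
  cycle 1 → 1: weight = 8, length = 1, mean = 8/1 ≈ 8.000
  cycle 0 → 1 → 0: weight = 14, length = 2, mean = 14/2 ≈ 7.000
  cycle 1 → 0 → 1: weight = 14, length = 2, mean = 14/2 ≈ 7.000
Minimum mean = 2.000, attained e.g. along the cycle 0 → 0 with weight 2 and length 1. So λ(A) = 2/1 = 2.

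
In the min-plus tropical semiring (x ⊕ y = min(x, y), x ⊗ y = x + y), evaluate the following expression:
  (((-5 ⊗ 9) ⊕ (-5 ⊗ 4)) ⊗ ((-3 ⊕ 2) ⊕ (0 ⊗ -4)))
(((-5 ⊗ 9) ⊕ (-5 ⊗ 4)) ⊗ ((-3 ⊕ 2) ⊕ (0 ⊗ -4))) = -5

Expand innermost to outermost. Recall ⊕ takes the minimum of its arguments and ⊗ takes their sum. Working out the expression (((-5 ⊗ 9) ⊕ (-5 ⊗ 4)) ⊗ ((-3 ⊕ 2) ⊕ (0 ⊗ -4))) gives -5.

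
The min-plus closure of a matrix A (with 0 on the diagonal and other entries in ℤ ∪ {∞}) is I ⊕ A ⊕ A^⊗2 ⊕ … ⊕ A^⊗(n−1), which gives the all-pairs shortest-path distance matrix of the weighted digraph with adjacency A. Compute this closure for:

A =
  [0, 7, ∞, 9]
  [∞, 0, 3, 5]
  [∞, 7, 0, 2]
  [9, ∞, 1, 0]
Closure =
  [0, 7, 10, 9]
  [14, 0, 3, 5]
  [11, 7, 0, 2]
  [9, 8, 1, 0]

This is the Floyd-Warshall all-pairs shortest-path computation. For each intermediate vertex k = 0, 1, …, 3, update dist[i][j] ← min(dist[i][j], dist[i][k] + dist[k][j]). The final matrix gives, for each (i, j), the minimum total weight of any directed path from i to j (possibly empty when i = j).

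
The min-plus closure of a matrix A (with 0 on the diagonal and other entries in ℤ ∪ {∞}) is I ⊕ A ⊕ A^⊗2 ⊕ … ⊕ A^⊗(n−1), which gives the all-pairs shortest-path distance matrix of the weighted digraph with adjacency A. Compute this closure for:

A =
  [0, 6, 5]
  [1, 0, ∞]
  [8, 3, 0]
Closure =
  [0, 6, 5]
  [1, 0, 6]
  [4, 3, 0]

This is the Floyd-Warshall all-pairs shortest-path computation. For each intermediate vertex k = 0, 1, …, 2, update dist[i][j] ← min(dist[i][j], dist[i][k] + dist[k][j]). The final matrix gives, for each (i, j), the minimum total weight of any directed path from i to j (possibly empty when i = j).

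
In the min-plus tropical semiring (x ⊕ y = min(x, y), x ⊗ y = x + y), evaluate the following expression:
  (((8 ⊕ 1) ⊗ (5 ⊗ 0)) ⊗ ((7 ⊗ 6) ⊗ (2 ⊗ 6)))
(((8 ⊕ 1) ⊗ (5 ⊗ 0)) ⊗ ((7 ⊗ 6) ⊗ (2 ⊗ 6))) = 27

Expand innermost to outermost. Recall ⊕ takes the minimum of its arguments and ⊗ takes their sum. Working out the expression (((8 ⊕ 1) ⊗ (5 ⊗ 0)) ⊗ ((7 ⊗ 6) ⊗ (2 ⊗ 6))) gives 27.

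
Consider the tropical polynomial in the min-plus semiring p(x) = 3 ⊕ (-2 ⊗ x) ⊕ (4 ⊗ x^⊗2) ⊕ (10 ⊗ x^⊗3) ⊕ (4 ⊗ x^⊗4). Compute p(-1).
p(-1) = -3

A tropical monomial a ⊗ x^⊗i evaluates to a + i · x. Evaluating each term at x = -1:
  Term 0 contributes 3 + 0 · -1 = 3
  Term 1 contributes -2 + 1 · -1 = -3
  Term 2 contributes 4 + 2 · -1 = 2
  Term 3 contributes 10 + 3 · -1 = 7
  Term 4 contributes 4 + 4 · -1 = 0
p(-1) = ⊕ of these = min[3, -3, 2, 7, 0] = -3.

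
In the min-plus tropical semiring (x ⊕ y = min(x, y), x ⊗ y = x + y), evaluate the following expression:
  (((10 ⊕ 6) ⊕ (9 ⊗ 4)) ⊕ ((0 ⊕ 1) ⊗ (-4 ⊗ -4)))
(((10 ⊕ 6) ⊕ (9 ⊗ 4)) ⊕ ((0 ⊕ 1) ⊗ (-4 ⊗ -4))) = -8

Expand innermost to outermost. Recall ⊕ takes the minimum of its arguments and ⊗ takes their sum. Working out the expression (((10 ⊕ 6) ⊕ (9 ⊗ 4)) ⊕ ((0 ⊕ 1) ⊗ (-4 ⊗ -4))) gives -8.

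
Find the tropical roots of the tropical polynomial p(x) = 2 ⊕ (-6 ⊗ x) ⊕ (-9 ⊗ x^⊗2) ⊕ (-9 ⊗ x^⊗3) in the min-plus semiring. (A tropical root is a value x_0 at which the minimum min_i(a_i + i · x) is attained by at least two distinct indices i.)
Roots: {0, 3, 8}

Each tropical root is a break point of the lower envelope of the lines y = a_i + i · x (there are 4 lines, with slopes 0, 1, ..., 3). Only the lines that attain the minimum somewhere contribute to roots; other lines are dominated. Here the surviving (envelope) indices are i = 3, i = 2, i = 1, i = 0.
Intersections between consecutive envelope lines give the roots: for adjacent envelope indices i < j the intersection is x = (a_i − a_j) / (j − i). Reading off the sorted break points: {0, 3, 8}.
Verification: at each break x_0, at least two indices attain the minimum of min_i(a_i + i · x_0).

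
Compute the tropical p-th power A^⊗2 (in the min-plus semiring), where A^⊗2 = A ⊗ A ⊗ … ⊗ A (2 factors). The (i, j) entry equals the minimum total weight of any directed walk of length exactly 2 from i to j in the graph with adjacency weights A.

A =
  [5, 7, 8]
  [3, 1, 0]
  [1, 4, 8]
A^⊗2 =
  [9, 8, 7]
  [1, 2, 1]
  [6, 5, 4]

Each entry (A^⊗2)_ij equals the minimum over all length-2 walks i = v_0 → v_1 → … → v_2 = j of Σ_t A[v_t][v_{t+1}]. For example, for (i, j) = (0, 2) we minimise over 3 possible intermediate vertex sequences; the minimum is 7, attained along the walk 0 → 1 → 2.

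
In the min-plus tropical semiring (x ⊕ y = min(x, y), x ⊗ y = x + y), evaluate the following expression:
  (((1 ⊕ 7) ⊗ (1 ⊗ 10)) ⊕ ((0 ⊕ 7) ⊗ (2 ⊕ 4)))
(((1 ⊕ 7) ⊗ (1 ⊗ 10)) ⊕ ((0 ⊕ 7) ⊗ (2 ⊕ 4))) = 2

Expand innermost to outermost. Recall ⊕ takes the minimum of its arguments and ⊗ takes their sum. Working out the expression (((1 ⊕ 7) ⊗ (1 ⊗ 10)) ⊕ ((0 ⊕ 7) ⊗ (2 ⊕ 4))) gives 2.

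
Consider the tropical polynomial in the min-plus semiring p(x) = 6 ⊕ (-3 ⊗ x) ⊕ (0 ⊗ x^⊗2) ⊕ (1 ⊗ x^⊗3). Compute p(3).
p(3) = 0

A tropical monomial a ⊗ x^⊗i evaluates to a + i · x. Evaluating each term at x = 3:
  Term 0 contributes 6 + 0 · 3 = 6
  Term 1 contributes -3 + 1 · 3 = 0
  Term 2 contributes 0 + 2 · 3 = 6
  Term 3 contributes 1 + 3 · 3 = 10
p(3) = ⊕ of these = min[6, 0, 6, 10] = 0.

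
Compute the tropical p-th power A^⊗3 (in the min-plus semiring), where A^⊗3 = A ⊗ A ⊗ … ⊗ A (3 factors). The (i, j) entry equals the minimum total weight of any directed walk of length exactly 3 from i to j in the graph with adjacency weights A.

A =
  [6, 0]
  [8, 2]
A^⊗3 =
  [10, 4]
  [12, 6]

Each entry (A^⊗3)_ij equals the minimum over all length-3 walks i = v_0 → v_1 → … → v_3 = j of Σ_t A[v_t][v_{t+1}]. For example, for (i, j) = (0, 1) we minimise over 4 possible intermediate vertex sequences; the minimum is 4, attained along the walk 0 → 1 → 1 → 1.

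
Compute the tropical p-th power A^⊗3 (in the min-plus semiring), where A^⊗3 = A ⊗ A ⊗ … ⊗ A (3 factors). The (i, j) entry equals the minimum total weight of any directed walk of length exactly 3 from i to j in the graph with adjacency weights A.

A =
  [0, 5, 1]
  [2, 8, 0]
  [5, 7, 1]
A^⊗3 =
  [0, 5, 1]
  [2, 7, 2]
  [5, 9, 3]

Each entry (A^⊗3)_ij equals the minimum over all length-3 walks i = v_0 → v_1 → … → v_3 = j of Σ_t A[v_t][v_{t+1}]. For example, for (i, j) = (0, 2) we minimise over 9 possible intermediate vertex sequences; the minimum is 1, attained along the walk 0 → 0 → 0 → 2.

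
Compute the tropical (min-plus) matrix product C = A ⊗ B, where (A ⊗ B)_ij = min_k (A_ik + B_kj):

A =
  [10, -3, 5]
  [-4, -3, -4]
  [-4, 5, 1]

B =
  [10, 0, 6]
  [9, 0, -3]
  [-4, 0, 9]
A ⊗ B =
  [1, -3, -6]
  [-8, -4, -6]
  [-3, -4, 2]

Apply the min-plus product entry-by-entry:
  C[0][0] = min over k of (A[0][0] + B[0][0] = 10 + 10 = 20, A[0][1] + B[1][0] = -3 + 9 = 6, A[0][2] + B[2][0] = 5 + -4 = 1) = 1 (attained at k = 2)
  C[0][1] = min over k of (A[0][0] + B[0][1] = 10 + 0 = 10, A[0][1] + B[1][1] = -3 + 0 = -3, A[0][2] + B[2][1] = 5 + 0 = 5) = -3 (attained at k = 1)
  C[0][2] = min over k of (A[0][0] + B[0][2] = 10 + 6 = 16, A[0][1] + B[1][2] = -3 + -3 = -6, A[0][2] + B[2][2] = 5 + 9 = 14) = -6 (attained at k = 1)
  C[1][0] = min over k of (A[1][0] + B[0][0] = -4 + 10 = 6, A[1][1] + B[1][0] = -3 + 9 = 6, A[1][2] + B[2][0] = -4 + -4 = -8) = -8 (attained at k = 2)
  C[1][1] = min over k of (A[1][0] + B[0][1] = -4 + 0 = -4, A[1][1] + B[1][1] = -3 + 0 = -3, A[1][2] + B[2][1] = -4 + 0 = -4) = -4 (attained at k = 0)
  C[1][2] = min over k of (A[1][0] + B[0][2] = -4 + 6 = 2, A[1][1] + B[1][2] = -3 + -3 = -6, A[1][2] + B[2][2] = -4 + 9 = 5) = -6 (attained at k = 1)
  C[2][0] = min over k of (A[2][0] + B[0][0] = -4 + 10 = 6, A[2][1] + B[1][0] = 5 + 9 = 14, A[2][2] + B[2][0] = 1 + -4 = -3) = -3 (attained at k = 2)
  C[2][1] = min over k of (A[2][0] + B[0][1] = -4 + 0 = -4, A[2][1] + B[1][1] = 5 + 0 = 5, A[2][2] + B[2][1] = 1 + 0 = 1) = -4 (attained at k = 0)
  C[2][2] = min over k of (A[2][0] + B[0][2] = -4 + 6 = 2, A[2][1] + B[1][2] = 5 + -3 = 2, A[2][2] + B[2][2] = 1 + 9 = 10) = 2 (attained at k = 0)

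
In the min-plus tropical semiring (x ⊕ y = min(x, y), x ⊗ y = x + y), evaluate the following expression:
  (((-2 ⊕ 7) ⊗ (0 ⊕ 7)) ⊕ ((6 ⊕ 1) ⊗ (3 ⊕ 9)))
(((-2 ⊕ 7) ⊗ (0 ⊕ 7)) ⊕ ((6 ⊕ 1) ⊗ (3 ⊕ 9))) = -2

Expand innermost to outermost. Recall ⊕ takes the minimum of its arguments and ⊗ takes their sum. Working out the expression (((-2 ⊕ 7) ⊗ (0 ⊕ 7)) ⊕ ((6 ⊕ 1) ⊗ (3 ⊕ 9))) gives -2.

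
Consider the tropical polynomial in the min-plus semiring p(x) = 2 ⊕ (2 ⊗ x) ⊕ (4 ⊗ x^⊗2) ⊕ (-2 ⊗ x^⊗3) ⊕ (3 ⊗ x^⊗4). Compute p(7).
p(7) = 2

A tropical monomial a ⊗ x^⊗i evaluates to a + i · x. Evaluating each term at x = 7:
  Term 0 contributes 2 + 0 · 7 = 2
  Term 1 contributes 2 + 1 · 7 = 9
  Term 2 contributes 4 + 2 · 7 = 18
  Term 3 contributes -2 + 3 · 7 = 19
  Term 4 contributes 3 + 4 · 7 = 31
p(7) = ⊕ of these = min[2, 9, 18, 19, 31] = 2.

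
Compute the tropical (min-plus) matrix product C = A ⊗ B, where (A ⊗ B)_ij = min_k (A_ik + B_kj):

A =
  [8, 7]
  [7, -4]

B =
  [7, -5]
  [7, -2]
A ⊗ B =
  [14, 3]
  [3, -6]

Apply the min-plus product entry-by-entry:
  C[0][0] = min over k of (A[0][0] + B[0][0] = 8 + 7 = 15, A[0][1] + B[1][0] = 7 + 7 = 14) = 14 (attained at k = 1)
  C[0][1] = min over k of (A[0][0] + B[0][1] = 8 + -5 = 3, A[0][1] + B[1][1] = 7 + -2 = 5) = 3 (attained at k = 0)
  C[1][0] = min over k of (A[1][0] + B[0][0] = 7 + 7 = 14, A[1][1] + B[1][0] = -4 + 7 = 3) = 3 (attained at k = 1)
  C[1][1] = min over k of (A[1][0] + B[0][1] = 7 + -5 = 2, A[1][1] + B[1][1] = -4 + -2 = -6) = -6 (attained at k = 1)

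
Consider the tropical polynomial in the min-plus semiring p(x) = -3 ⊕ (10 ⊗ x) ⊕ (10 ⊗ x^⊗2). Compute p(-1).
p(-1) = -3

A tropical monomial a ⊗ x^⊗i evaluates to a + i · x. Evaluating each term at x = -1:
  Term 0 contributes -3 + 0 · -1 = -3
  Term 1 contributes 10 + 1 · -1 = 9
  Term 2 contributes 10 + 2 · -1 = 8
p(-1) = ⊕ of these = min[-3, 9, 8] = -3.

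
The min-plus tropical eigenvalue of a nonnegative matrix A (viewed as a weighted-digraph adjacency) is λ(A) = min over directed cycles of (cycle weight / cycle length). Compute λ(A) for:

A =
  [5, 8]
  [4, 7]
λ(A) = 5

Enumerate directed cycles and compute their means (weight / length). Sample:
  cycle 0 → 0: weight = 5, length = 1, mean = 5/1 ≈ 5.000
  cycle 1 → 1: weight = 7, length = 1, mean = 7/1 ≈ 7.000
  cycle 0 → 1 → 0: weight = 12, length = 2, mean = 12/2 ≈ 6.000
  cycle 1 → 0 → 1: weight = 12, length = 2, mean = 12/2 ≈ 6.000
Minimum mean = 5.000, attained e.g. along the cycle 0 → 0 with weight 5 and length 1. So λ(A) = 5/1 = 5.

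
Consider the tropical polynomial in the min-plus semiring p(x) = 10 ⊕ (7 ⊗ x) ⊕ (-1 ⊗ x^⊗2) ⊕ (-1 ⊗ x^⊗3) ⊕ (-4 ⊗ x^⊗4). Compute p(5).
p(5) = 9

A tropical monomial a ⊗ x^⊗i evaluates to a + i · x. Evaluating each term at x = 5:
  Term 0 contributes 10 + 0 · 5 = 10
  Term 1 contributes 7 + 1 · 5 = 12
  Term 2 contributes -1 + 2 · 5 = 9
  Term 3 contributes -1 + 3 · 5 = 14
  Term 4 contributes -4 + 4 · 5 = 16
p(5) = ⊕ of these = min[10, 12, 9, 14, 16] = 9.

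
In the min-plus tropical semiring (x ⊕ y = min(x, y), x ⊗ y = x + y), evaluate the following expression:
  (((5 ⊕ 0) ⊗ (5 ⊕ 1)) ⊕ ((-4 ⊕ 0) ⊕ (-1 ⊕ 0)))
(((5 ⊕ 0) ⊗ (5 ⊕ 1)) ⊕ ((-4 ⊕ 0) ⊕ (-1 ⊕ 0))) = -4

Expand innermost to outermost. Recall ⊕ takes the minimum of its arguments and ⊗ takes their sum. Working out the expression (((5 ⊕ 0) ⊗ (5 ⊕ 1)) ⊕ ((-4 ⊕ 0) ⊕ (-1 ⊕ 0))) gives -4.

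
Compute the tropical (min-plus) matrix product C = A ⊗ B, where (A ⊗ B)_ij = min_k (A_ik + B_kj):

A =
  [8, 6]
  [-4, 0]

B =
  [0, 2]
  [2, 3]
A ⊗ B =
  [8, 9]
  [-4, -2]

Apply the min-plus product entry-by-entry:
  C[0][0] = min over k of (A[0][0] + B[0][0] = 8 + 0 = 8, A[0][1] + B[1][0] = 6 + 2 = 8) = 8 (attained at k = 0)
  C[0][1] = min over k of (A[0][0] + B[0][1] = 8 + 2 = 10, A[0][1] + B[1][1] = 6 + 3 = 9) = 9 (attained at k = 1)
  C[1][0] = min over k of (A[1][0] + B[0][0] = -4 + 0 = -4, A[1][1] + B[1][0] = 0 + 2 = 2) = -4 (attained at k = 0)
  C[1][1] = min over k of (A[1][0] + B[0][1] = -4 + 2 = -2, A[1][1] + B[1][1] = 0 + 3 = 3) = -2 (attained at k = 0)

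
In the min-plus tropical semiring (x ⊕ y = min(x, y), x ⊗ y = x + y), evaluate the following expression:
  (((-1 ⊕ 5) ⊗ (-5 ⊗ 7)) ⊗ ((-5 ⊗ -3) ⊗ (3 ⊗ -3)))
(((-1 ⊕ 5) ⊗ (-5 ⊗ 7)) ⊗ ((-5 ⊗ -3) ⊗ (3 ⊗ -3))) = -7

Expand innermost to outermost. Recall ⊕ takes the minimum of its arguments and ⊗ takes their sum. Working out the expression (((-1 ⊕ 5) ⊗ (-5 ⊗ 7)) ⊗ ((-5 ⊗ -3) ⊗ (3 ⊗ -3))) gives -7.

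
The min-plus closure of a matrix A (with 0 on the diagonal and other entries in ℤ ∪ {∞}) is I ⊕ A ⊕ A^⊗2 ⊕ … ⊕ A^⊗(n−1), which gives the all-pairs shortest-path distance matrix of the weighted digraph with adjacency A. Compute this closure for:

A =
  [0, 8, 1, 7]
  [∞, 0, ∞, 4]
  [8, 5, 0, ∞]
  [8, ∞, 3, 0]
Closure =
  [0, 6, 1, 7]
  [12, 0, 7, 4]
  [8, 5, 0, 9]
  [8, 8, 3, 0]

This is the Floyd-Warshall all-pairs shortest-path computation. For each intermediate vertex k = 0, 1, …, 3, update dist[i][j] ← min(dist[i][j], dist[i][k] + dist[k][j]). The final matrix gives, for each (i, j), the minimum total weight of any directed path from i to j (possibly empty when i = j).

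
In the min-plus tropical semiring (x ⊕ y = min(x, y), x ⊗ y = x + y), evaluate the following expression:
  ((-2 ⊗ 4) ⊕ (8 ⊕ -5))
((-2 ⊗ 4) ⊕ (8 ⊕ -5)) = -5

Expand innermost to outermost. Recall ⊕ takes the minimum of its arguments and ⊗ takes their sum. Working out the expression ((-2 ⊗ 4) ⊕ (8 ⊕ -5)) gives -5.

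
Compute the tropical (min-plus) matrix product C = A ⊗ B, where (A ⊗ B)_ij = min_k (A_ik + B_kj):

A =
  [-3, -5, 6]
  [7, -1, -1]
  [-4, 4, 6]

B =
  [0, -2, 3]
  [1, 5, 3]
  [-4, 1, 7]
A ⊗ B =
  [-4, -5, -2]
  [-5, 0, 2]
  [-4, -6, -1]

Apply the min-plus product entry-by-entry:
  C[0][0] = min over k of (A[0][0] + B[0][0] = -3 + 0 = -3, A[0][1] + B[1][0] = -5 + 1 = -4, A[0][2] + B[2][0] = 6 + -4 = 2) = -4 (attained at k = 1)
  C[0][1] = min over k of (A[0][0] + B[0][1] = -3 + -2 = -5, A[0][1] + B[1][1] = -5 + 5 = 0, A[0][2] + B[2][1] = 6 + 1 = 7) = -5 (attained at k = 0)
  C[0][2] = min over k of (A[0][0] + B[0][2] = -3 + 3 = 0, A[0][1] + B[1][2] = -5 + 3 = -2, A[0][2] + B[2][2] = 6 + 7 = 13) = -2 (attained at k = 1)
  C[1][0] = min over k of (A[1][0] + B[0][0] = 7 + 0 = 7, A[1][1] + B[1][0] = -1 + 1 = 0, A[1][2] + B[2][0] = -1 + -4 = -5) = -5 (attained at k = 2)
  C[1][1] = min over k of (A[1][0] + B[0][1] = 7 + -2 = 5, A[1][1] + B[1][1] = -1 + 5 = 4, A[1][2] + B[2][1] = -1 + 1 = 0) = 0 (attained at k = 2)
  C[1][2] = min over k of (A[1][0] + B[0][2] = 7 + 3 = 10, A[1][1] + B[1][2] = -1 + 3 = 2, A[1][2] + B[2][2] = -1 + 7 = 6) = 2 (attained at k = 1)
  C[2][0] = min over k of (A[2][0] + B[0][0] = -4 + 0 = -4, A[2][1] + B[1][0] = 4 + 1 = 5, A[2][2] + B[2][0] = 6 + -4 = 2) = -4 (attained at k = 0)
  C[2][1] = min over k of (A[2][0] + B[0][1] = -4 + -2 = -6, A[2][1] + B[1][1] = 4 + 5 = 9, A[2][2] + B[2][1] = 6 + 1 = 7) = -6 (attained at k = 0)
  C[2][2] = min over k of (A[2][0] + B[0][2] = -4 + 3 = -1, A[2][1] + B[1][2] = 4 + 3 = 7, A[2][2] + B[2][2] = 6 + 7 = 13) = -1 (attained at k = 0)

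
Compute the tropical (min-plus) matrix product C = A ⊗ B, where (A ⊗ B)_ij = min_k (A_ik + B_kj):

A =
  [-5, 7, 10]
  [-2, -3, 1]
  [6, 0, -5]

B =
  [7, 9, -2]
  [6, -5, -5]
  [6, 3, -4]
A ⊗ B =
  [2, 2, -7]
  [3, -8, -8]
  [1, -5, -9]

Apply the min-plus product entry-by-entry:
  C[0][0] = min over k of (A[0][0] + B[0][0] = -5 + 7 = 2, A[0][1] + B[1][0] = 7 + 6 = 13, A[0][2] + B[2][0] = 10 + 6 = 16) = 2 (attained at k = 0)
  C[0][1] = min over k of (A[0][0] + B[0][1] = -5 + 9 = 4, A[0][1] + B[1][1] = 7 + -5 = 2, A[0][2] + B[2][1] = 10 + 3 = 13) = 2 (attained at k = 1)
  C[0][2] = min over k of (A[0][0] + B[0][2] = -5 + -2 = -7, A[0][1] + B[1][2] = 7 + -5 = 2, A[0][2] + B[2][2] = 10 + -4 = 6) = -7 (attained at k = 0)
  C[1][0] = min over k of (A[1][0] + B[0][0] = -2 + 7 = 5, A[1][1] + B[1][0] = -3 + 6 = 3, A[1][2] + B[2][0] = 1 + 6 = 7) = 3 (attained at k = 1)
  C[1][1] = min over k of (A[1][0] + B[0][1] = -2 + 9 = 7, A[1][1] + B[1][1] = -3 + -5 = -8, A[1][2] + B[2][1] = 1 + 3 = 4) = -8 (attained at k = 1)
  C[1][2] = min over k of (A[1][0] + B[0][2] = -2 + -2 = -4, A[1][1] + B[1][2] = -3 + -5 = -8, A[1][2] + B[2][2] = 1 + -4 = -3) = -8 (attained at k = 1)
  C[2][0] = min over k of (A[2][0] + B[0][0] = 6 + 7 = 13, A[2][1] + B[1][0] = 0 + 6 = 6, A[2][2] + B[2][0] = -5 + 6 = 1) = 1 (attained at k = 2)
  C[2][1] = min over k of (A[2][0] + B[0][1] = 6 + 9 = 15, A[2][1] + B[1][1] = 0 + -5 = -5, A[2][2] + B[2][1] = -5 + 3 = -2) = -5 (attained at k = 1)
  C[2][2] = min over k of (A[2][0] + B[0][2] = 6 + -2 = 4, A[2][1] + B[1][2] = 0 + -5 = -5, A[2][2] + B[2][2] = -5 + -4 = -9) = -9 (attained at k = 2)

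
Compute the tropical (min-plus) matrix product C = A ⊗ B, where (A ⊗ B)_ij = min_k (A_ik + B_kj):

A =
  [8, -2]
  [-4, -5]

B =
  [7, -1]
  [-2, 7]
A ⊗ B =
  [-4, 5]
  [-7, -5]

Apply the min-plus product entry-by-entry:
  C[0][0] = min over k of (A[0][0] + B[0][0] = 8 + 7 = 15, A[0][1] + B[1][0] = -2 + -2 = -4) = -4 (attained at k = 1)
  C[0][1] = min over k of (A[0][0] + B[0][1] = 8 + -1 = 7, A[0][1] + B[1][1] = -2 + 7 = 5) = 5 (attained at k = 1)
  C[1][0] = min over k of (A[1][0] + B[0][0] = -4 + 7 = 3, A[1][1] + B[1][0] = -5 + -2 = -7) = -7 (attained at k = 1)
  C[1][1] = min over k of (A[1][0] + B[0][1] = -4 + -1 = -5, A[1][1] + B[1][1] = -5 + 7 = 2) = -5 (attained at k = 0)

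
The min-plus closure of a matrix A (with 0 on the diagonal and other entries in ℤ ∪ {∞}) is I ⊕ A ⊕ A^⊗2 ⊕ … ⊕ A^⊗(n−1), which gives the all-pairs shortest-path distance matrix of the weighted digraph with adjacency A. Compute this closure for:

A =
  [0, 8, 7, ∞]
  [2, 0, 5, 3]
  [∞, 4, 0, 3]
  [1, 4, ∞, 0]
Closure =
  [0, 8, 7, 10]
  [2, 0, 5, 3]
  [4, 4, 0, 3]
  [1, 4, 8, 0]

This is the Floyd-Warshall all-pairs shortest-path computation. For each intermediate vertex k = 0, 1, …, 3, update dist[i][j] ← min(dist[i][j], dist[i][k] + dist[k][j]). The final matrix gives, for each (i, j), the minimum total weight of any directed path from i to j (possibly empty when i = j).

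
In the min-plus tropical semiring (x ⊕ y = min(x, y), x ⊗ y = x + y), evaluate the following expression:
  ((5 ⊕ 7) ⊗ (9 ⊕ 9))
((5 ⊕ 7) ⊗ (9 ⊕ 9)) = 14

Expand innermost to outermost. Recall ⊕ takes the minimum of its arguments and ⊗ takes their sum. Working out the expression ((5 ⊕ 7) ⊗ (9 ⊕ 9)) gives 14.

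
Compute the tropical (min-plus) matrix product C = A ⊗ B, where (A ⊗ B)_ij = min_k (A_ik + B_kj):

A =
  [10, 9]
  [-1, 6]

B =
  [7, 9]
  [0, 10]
A ⊗ B =
  [9, 19]
  [6, 8]

Apply the min-plus product entry-by-entry:
  C[0][0] = min over k of (A[0][0] + B[0][0] = 10 + 7 = 17, A[0][1] + B[1][0] = 9 + 0 = 9) = 9 (attained at k = 1)
  C[0][1] = min over k of (A[0][0] + B[0][1] = 10 + 9 = 19, A[0][1] + B[1][1] = 9 + 10 = 19) = 19 (attained at k = 0)
  C[1][0] = min over k of (A[1][0] + B[0][0] = -1 + 7 = 6, A[1][1] + B[1][0] = 6 + 0 = 6) = 6 (attained at k = 0)
  C[1][1] = min over k of (A[1][0] + B[0][1] = -1 + 9 = 8, A[1][1] + B[1][1] = 6 + 10 = 16) = 8 (attained at k = 0)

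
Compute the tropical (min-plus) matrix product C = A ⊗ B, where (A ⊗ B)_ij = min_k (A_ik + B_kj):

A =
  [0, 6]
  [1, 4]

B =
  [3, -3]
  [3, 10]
A ⊗ B =
  [3, -3]
  [4, -2]

Apply the min-plus product entry-by-entry:
  C[0][0] = min over k of (A[0][0] + B[0][0] = 0 + 3 = 3, A[0][1] + B[1][0] = 6 + 3 = 9) = 3 (attained at k = 0)
  C[0][1] = min over k of (A[0][0] + B[0][1] = 0 + -3 = -3, A[0][1] + B[1][1] = 6 + 10 = 16) = -3 (attained at k = 0)
  C[1][0] = min over k of (A[1][0] + B[0][0] = 1 + 3 = 4, A[1][1] + B[1][0] = 4 + 3 = 7) = 4 (attained at k = 0)
  C[1][1] = min over k of (A[1][0] + B[0][1] = 1 + -3 = -2, A[1][1] + B[1][1] = 4 + 10 = 14) = -2 (attained at k = 0)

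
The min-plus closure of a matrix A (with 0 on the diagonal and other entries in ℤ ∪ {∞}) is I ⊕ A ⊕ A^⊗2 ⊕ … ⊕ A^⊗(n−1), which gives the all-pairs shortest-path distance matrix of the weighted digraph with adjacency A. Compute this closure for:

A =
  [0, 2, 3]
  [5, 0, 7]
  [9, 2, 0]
Closure =
  [0, 2, 3]
  [5, 0, 7]
  [7, 2, 0]

This is the Floyd-Warshall all-pairs shortest-path computation. For each intermediate vertex k = 0, 1, …, 2, update dist[i][j] ← min(dist[i][j], dist[i][k] + dist[k][j]). The final matrix gives, for each (i, j), the minimum total weight of any directed path from i to j (possibly empty when i = j).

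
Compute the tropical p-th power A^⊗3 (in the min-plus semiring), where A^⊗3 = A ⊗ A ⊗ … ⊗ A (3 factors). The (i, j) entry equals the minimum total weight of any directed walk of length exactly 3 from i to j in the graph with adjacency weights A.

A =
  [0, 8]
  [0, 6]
A^⊗3 =
  [0, 8]
  [0, 8]

Each entry (A^⊗3)_ij equals the minimum over all length-3 walks i = v_0 → v_1 → … → v_3 = j of Σ_t A[v_t][v_{t+1}]. For example, for (i, j) = (0, 1) we minimise over 4 possible intermediate vertex sequences; the minimum is 8, attained along the walk 0 → 0 → 0 → 1.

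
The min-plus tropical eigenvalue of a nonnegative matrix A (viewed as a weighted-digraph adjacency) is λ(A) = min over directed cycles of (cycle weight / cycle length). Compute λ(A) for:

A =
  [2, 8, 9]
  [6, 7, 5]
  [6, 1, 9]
λ(A) = 2

Enumerate directed cycles and compute their means (weight / length). Sample:
  cycle 0 → 0: weight = 2, length = 1, mean = 2/1 ≈ 2.000
  cycle 1 → 1: weight = 7, length = 1, mean = 7/1 ≈ 7.000
  cycle 2 → 2: weight = 9, length = 1, mean = 9/1 ≈ 9.000
  cycle 0 → 1 → 0: weight = 14, length = 2, mean = 14/2 ≈ 7.000
  cycle 0 → 2 → 0: weight = 15, length = 2, mean = 15/2 ≈ 7.500
  cycle 1 → 0 → 1: weight = 14, length = 2, mean = 14/2 ≈ 7.000
Minimum mean = 2.000, attained e.g. along the cycle 0 → 0 with weight 2 and length 1. So λ(A) = 2/1 = 2.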